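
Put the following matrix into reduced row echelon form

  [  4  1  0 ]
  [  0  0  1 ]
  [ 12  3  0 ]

[[1, 1/4, 0], [0, 0, 1], [0, 0, 0]]

r1 -> 1/4·r1
  [  1  1/4  0 ]
  [  0    0  1 ]
  [ 12    3  0 ]
r3 -> r3 − 12·r1
  [ 1  1/4  0 ]
  [ 0    0  1 ]
  [ 0    0  0 ]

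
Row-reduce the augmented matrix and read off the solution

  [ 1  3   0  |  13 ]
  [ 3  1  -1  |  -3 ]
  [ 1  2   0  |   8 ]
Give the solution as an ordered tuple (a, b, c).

(-2, 5, 2)

r2 ← r2 − 3·r1
  [ 1   3   0  |   13 ]
  [ 0  -8  -1  |  -42 ]
  [ 1   2   0  |    8 ]
r3 ← r3 − r1
  [ 1   3   0  |   13 ]
  [ 0  -8  -1  |  -42 ]
  [ 0  -1   0  |   -5 ]
r2 ← -1/8·r2
  [ 1   3    0  |    13 ]
  [ 0   1  1/8  |  21/4 ]
  [ 0  -1    0  |    -5 ]
r3 ← r3 + r2
  [ 1  3    0  |    13 ]
  [ 0  1  1/8  |  21/4 ]
  [ 0  0  1/8  |   1/4 ]
r3 ← 8·r3
  [ 1  3    0  |    13 ]
  [ 0  1  1/8  |  21/4 ]
  [ 0  0    1  |     2 ]
r2 ← r2 − 1/8·r3
  [ 1  3  0  |  13 ]
  [ 0  1  0  |   5 ]
  [ 0  0  1  |   2 ]
r1 ← r1 − 3·r2
  [ 1  0  0  |  -2 ]
  [ 0  1  0  |   5 ]
  [ 0  0  1  |   2 ]
Reading off the last column: a = -2, b = 5, c = 2.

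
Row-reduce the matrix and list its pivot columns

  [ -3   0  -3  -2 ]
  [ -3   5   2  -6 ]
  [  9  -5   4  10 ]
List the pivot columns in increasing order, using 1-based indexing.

1, 2

Multiply R1 by -1/3.
Add 3 times R1 to R2.
Subtract 9 times R1 from R3.
Multiply R2 by 1/5.
Add 5 times R2 to R3.
Pivot columns are the columns containing a leading 1.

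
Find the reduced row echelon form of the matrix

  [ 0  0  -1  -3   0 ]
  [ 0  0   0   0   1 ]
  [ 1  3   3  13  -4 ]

[[1, 3, 0, 4, 0], [0, 0, 1, 3, 0], [0, 0, 0, 0, 1]]

R1 <-> R3
  [ 1  3   3  13  -4 ]
  [ 0  0   0   0   1 ]
  [ 0  0  -1  -3   0 ]
R2 <-> R3
  [ 1  3   3  13  -4 ]
  [ 0  0  -1  -3   0 ]
  [ 0  0   0   0   1 ]
R2 → -1·R2
  [ 1  3  3  13  -4 ]
  [ 0  0  1   3   0 ]
  [ 0  0  0   0   1 ]
R1 → R1 + 4·R3
  [ 1  3  3  13  0 ]
  [ 0  0  1   3  0 ]
  [ 0  0  0   0  1 ]
R1 → R1 − 3·R2
  [ 1  3  0  4  0 ]
  [ 0  0  1  3  0 ]
  [ 0  0  0  0  1 ]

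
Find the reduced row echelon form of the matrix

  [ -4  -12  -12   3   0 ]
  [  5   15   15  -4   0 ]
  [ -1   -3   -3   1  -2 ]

[[1, 3, 3, 0, 0], [0, 0, 0, 1, 0], [0, 0, 0, 0, 1]]

ρ1 := -1/4·ρ1
  [  1   3   3  -3/4   0 ]
  [  5  15  15    -4   0 ]
  [ -1  -3  -3     1  -2 ]
ρ2 := ρ2 − 5·ρ1
  [  1   3   3  -3/4   0 ]
  [  0   0   0  -1/4   0 ]
  [ -1  -3  -3     1  -2 ]
ρ3 := ρ3 + ρ1
  [ 1  3  3  -3/4   0 ]
  [ 0  0  0  -1/4   0 ]
  [ 0  0  0   1/4  -2 ]
ρ2 := -4·ρ2
  [ 1  3  3  -3/4   0 ]
  [ 0  0  0     1   0 ]
  [ 0  0  0   1/4  -2 ]
ρ3 := ρ3 − 1/4·ρ2
  [ 1  3  3  -3/4   0 ]
  [ 0  0  0     1   0 ]
  [ 0  0  0     0  -2 ]
ρ3 := -1/2·ρ3
  [ 1  3  3  -3/4  0 ]
  [ 0  0  0     1  0 ]
  [ 0  0  0     0  1 ]
ρ1 := ρ1 + 3/4·ρ2
  [ 1  3  3  0  0 ]
  [ 0  0  0  1  0 ]
  [ 0  0  0  0  1 ]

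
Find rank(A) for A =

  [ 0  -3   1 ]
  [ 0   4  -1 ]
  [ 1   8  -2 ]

Swap R1 and R3.
Multiply R2 by 1/4.
Add 3 times R2 to R3.
Multiply R3 by 4.
Add 1/4 times R3 to R2.
Add 2 times R3 to R1.
Subtract 8 times R2 from R1.
The reduced form has 3 nonzero rows.

rank = 3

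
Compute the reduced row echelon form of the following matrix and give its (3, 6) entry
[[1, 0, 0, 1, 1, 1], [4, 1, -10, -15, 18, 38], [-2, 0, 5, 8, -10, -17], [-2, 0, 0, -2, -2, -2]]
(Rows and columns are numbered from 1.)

R2 → R2 − 4·R1
  [  1  0    0    1    1    1 ]
  [  0  1  -10  -19   14   34 ]
  [ -2  0    5    8  -10  -17 ]
  [ -2  0    0   -2   -2   -2 ]
R3 → R3 + 2·R1
  [  1  0    0    1   1    1 ]
  [  0  1  -10  -19  14   34 ]
  [  0  0    5   10  -8  -15 ]
  [ -2  0    0   -2  -2   -2 ]
R4 → R4 + 2·R1
  [ 1  0    0    1   1    1 ]
  [ 0  1  -10  -19  14   34 ]
  [ 0  0    5   10  -8  -15 ]
  [ 0  0    0    0   0    0 ]
R3 → 1/5·R3
  [ 1  0    0    1     1   1 ]
  [ 0  1  -10  -19    14  34 ]
  [ 0  0    1    2  -8/5  -3 ]
  [ 0  0    0    0     0   0 ]
R2 → R2 + 10·R3
  [ 1  0  0  1     1   1 ]
  [ 0  1  0  1    -2   4 ]
  [ 0  0  1  2  -8/5  -3 ]
  [ 0  0  0  0     0   0 ]

-3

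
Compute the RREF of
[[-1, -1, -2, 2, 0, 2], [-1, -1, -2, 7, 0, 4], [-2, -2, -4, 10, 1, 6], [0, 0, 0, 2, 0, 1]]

[[1, 1, 2, 0, 0, 0], [0, 0, 0, 1, 0, 0], [0, 0, 0, 0, 1, 0], [0, 0, 0, 0, 0, 1]]

ρ1 -> -1·ρ1
  [  1   1   2  -2  0  -2 ]
  [ -1  -1  -2   7  0   4 ]
  [ -2  -2  -4  10  1   6 ]
  [  0   0   0   2  0   1 ]
ρ2 -> ρ2 + ρ1
  [  1   1   2  -2  0  -2 ]
  [  0   0   0   5  0   2 ]
  [ -2  -2  -4  10  1   6 ]
  [  0   0   0   2  0   1 ]
ρ3 -> ρ3 + 2·ρ1
  [ 1  1  2  -2  0  -2 ]
  [ 0  0  0   5  0   2 ]
  [ 0  0  0   6  1   2 ]
  [ 0  0  0   2  0   1 ]
ρ2 -> 1/5·ρ2
  [ 1  1  2  -2  0   -2 ]
  [ 0  0  0   1  0  2/5 ]
  [ 0  0  0   6  1    2 ]
  [ 0  0  0   2  0    1 ]
ρ3 -> ρ3 − 6·ρ2
  [ 1  1  2  -2  0    -2 ]
  [ 0  0  0   1  0   2/5 ]
  [ 0  0  0   0  1  -2/5 ]
  [ 0  0  0   2  0     1 ]
ρ4 -> ρ4 − 2·ρ2
  [ 1  1  2  -2  0    -2 ]
  [ 0  0  0   1  0   2/5 ]
  [ 0  0  0   0  1  -2/5 ]
  [ 0  0  0   0  0   1/5 ]
ρ4 -> 5·ρ4
  [ 1  1  2  -2  0    -2 ]
  [ 0  0  0   1  0   2/5 ]
  [ 0  0  0   0  1  -2/5 ]
  [ 0  0  0   0  0     1 ]
ρ3 -> ρ3 + 2/5·ρ4
  [ 1  1  2  -2  0   -2 ]
  [ 0  0  0   1  0  2/5 ]
  [ 0  0  0   0  1    0 ]
  [ 0  0  0   0  0    1 ]
ρ2 -> ρ2 − 2/5·ρ4
  [ 1  1  2  -2  0  -2 ]
  [ 0  0  0   1  0   0 ]
  [ 0  0  0   0  1   0 ]
  [ 0  0  0   0  0   1 ]
ρ1 -> ρ1 + 2·ρ4
  [ 1  1  2  -2  0  0 ]
  [ 0  0  0   1  0  0 ]
  [ 0  0  0   0  1  0 ]
  [ 0  0  0   0  0  1 ]
ρ1 -> ρ1 + 2·ρ2
  [ 1  1  2  0  0  0 ]
  [ 0  0  0  1  0  0 ]
  [ 0  0  0  0  1  0 ]
  [ 0  0  0  0  0  1 ]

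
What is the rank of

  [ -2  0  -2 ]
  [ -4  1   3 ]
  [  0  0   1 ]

rank = 3

r1 → -1/2·r1
  [  1  0  1 ]
  [ -4  1  3 ]
  [  0  0  1 ]
r2 → r2 + 4·r1
  [ 1  0  1 ]
  [ 0  1  7 ]
  [ 0  0  1 ]
r2 → r2 − 7·r3
  [ 1  0  1 ]
  [ 0  1  0 ]
  [ 0  0  1 ]
r1 → r1 − r3
  [ 1  0  0 ]
  [ 0  1  0 ]
  [ 0  0  1 ]
The reduced form has 3 nonzero rows.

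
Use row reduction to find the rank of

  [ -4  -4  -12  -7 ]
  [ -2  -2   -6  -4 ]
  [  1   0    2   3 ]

Multiply R1 by -1/4.
  [  1   1   3  7/4 ]
  [ -2  -2  -6   -4 ]
  [  1   0   2    3 ]
Add 2 times R1 to R2.
  [ 1  1  3   7/4 ]
  [ 0  0  0  -1/2 ]
  [ 1  0  2     3 ]
Subtract R1 from R3.
  [ 1   1   3   7/4 ]
  [ 0   0   0  -1/2 ]
  [ 0  -1  -1   5/4 ]
Swap R2 and R3.
  [ 1   1   3   7/4 ]
  [ 0  -1  -1   5/4 ]
  [ 0   0   0  -1/2 ]
Multiply R2 by -1.
  [ 1  1  3   7/4 ]
  [ 0  1  1  -5/4 ]
  [ 0  0  0  -1/2 ]
Multiply R3 by -2.
  [ 1  1  3   7/4 ]
  [ 0  1  1  -5/4 ]
  [ 0  0  0     1 ]
Add 5/4 times R3 to R2.
  [ 1  1  3  7/4 ]
  [ 0  1  1    0 ]
  [ 0  0  0    1 ]
Subtract 7/4 times R3 from R1.
  [ 1  1  3  0 ]
  [ 0  1  1  0 ]
  [ 0  0  0  1 ]
Subtract R2 from R1.
  [ 1  0  2  0 ]
  [ 0  1  1  0 ]
  [ 0  0  0  1 ]
The reduced form has 3 nonzero rows.

rank = 3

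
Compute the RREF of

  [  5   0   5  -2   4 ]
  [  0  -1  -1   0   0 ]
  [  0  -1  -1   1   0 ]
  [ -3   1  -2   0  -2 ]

[[1, 0, 1, 0, 0], [0, 1, 1, 0, 0], [0, 0, 0, 1, 0], [0, 0, 0, 0, 1]]

Multiply R1 by 1/5.
  [  1   0   1  -2/5  4/5 ]
  [  0  -1  -1     0    0 ]
  [  0  -1  -1     1    0 ]
  [ -3   1  -2     0   -2 ]
Add 3 times R1 to R4.
  [ 1   0   1  -2/5  4/5 ]
  [ 0  -1  -1     0    0 ]
  [ 0  -1  -1     1    0 ]
  [ 0   1   1  -6/5  2/5 ]
Multiply R2 by -1.
  [ 1   0   1  -2/5  4/5 ]
  [ 0   1   1     0    0 ]
  [ 0  -1  -1     1    0 ]
  [ 0   1   1  -6/5  2/5 ]
Add R2 to R3.
  [ 1  0  1  -2/5  4/5 ]
  [ 0  1  1     0    0 ]
  [ 0  0  0     1    0 ]
  [ 0  1  1  -6/5  2/5 ]
Subtract R2 from R4.
  [ 1  0  1  -2/5  4/5 ]
  [ 0  1  1     0    0 ]
  [ 0  0  0     1    0 ]
  [ 0  0  0  -6/5  2/5 ]
Add 6/5 times R3 to R4.
  [ 1  0  1  -2/5  4/5 ]
  [ 0  1  1     0    0 ]
  [ 0  0  0     1    0 ]
  [ 0  0  0     0  2/5 ]
Multiply R4 by 5/2.
  [ 1  0  1  -2/5  4/5 ]
  [ 0  1  1     0    0 ]
  [ 0  0  0     1    0 ]
  [ 0  0  0     0    1 ]
Subtract 4/5 times R4 from R1.
  [ 1  0  1  -2/5  0 ]
  [ 0  1  1     0  0 ]
  [ 0  0  0     1  0 ]
  [ 0  0  0     0  1 ]
Add 2/5 times R3 to R1.
  [ 1  0  1  0  0 ]
  [ 0  1  1  0  0 ]
  [ 0  0  0  1  0 ]
  [ 0  0  0  0  1 ]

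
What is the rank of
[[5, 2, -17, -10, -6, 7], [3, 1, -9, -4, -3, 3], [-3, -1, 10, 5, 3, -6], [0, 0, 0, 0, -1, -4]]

rank = 4

r1 -> 1/5·r1
  [  1  2/5  -17/5  -2  -6/5  7/5 ]
  [  3    1     -9  -4    -3    3 ]
  [ -3   -1     10   5     3   -6 ]
  [  0    0      0   0    -1   -4 ]
r2 -> r2 − 3·r1
  [  1   2/5  -17/5  -2  -6/5   7/5 ]
  [  0  -1/5    6/5   2   3/5  -6/5 ]
  [ -3    -1     10   5     3    -6 ]
  [  0     0      0   0    -1    -4 ]
r3 -> r3 + 3·r1
  [ 1   2/5  -17/5  -2  -6/5   7/5 ]
  [ 0  -1/5    6/5   2   3/5  -6/5 ]
  [ 0   1/5   -1/5  -1  -3/5  -9/5 ]
  [ 0     0      0   0    -1    -4 ]
r2 -> -5·r2
  [ 1  2/5  -17/5   -2  -6/5   7/5 ]
  [ 0    1     -6  -10    -3     6 ]
  [ 0  1/5   -1/5   -1  -3/5  -9/5 ]
  [ 0    0      0    0    -1    -4 ]
r3 -> r3 − 1/5·r2
  [ 1  2/5  -17/5   -2  -6/5  7/5 ]
  [ 0    1     -6  -10    -3    6 ]
  [ 0    0      1    1     0   -3 ]
  [ 0    0      0    0    -1   -4 ]
r4 -> -1·r4
  [ 1  2/5  -17/5   -2  -6/5  7/5 ]
  [ 0    1     -6  -10    -3    6 ]
  [ 0    0      1    1     0   -3 ]
  [ 0    0      0    0     1    4 ]
r2 -> r2 + 3·r4
  [ 1  2/5  -17/5   -2  -6/5  7/5 ]
  [ 0    1     -6  -10     0   18 ]
  [ 0    0      1    1     0   -3 ]
  [ 0    0      0    0     1    4 ]
r1 -> r1 + 6/5·r4
  [ 1  2/5  -17/5   -2  0  31/5 ]
  [ 0    1     -6  -10  0    18 ]
  [ 0    0      1    1  0    -3 ]
  [ 0    0      0    0  1     4 ]
r2 -> r2 + 6·r3
  [ 1  2/5  -17/5  -2  0  31/5 ]
  [ 0    1      0  -4  0     0 ]
  [ 0    0      1   1  0    -3 ]
  [ 0    0      0   0  1     4 ]
r1 -> r1 + 17/5·r3
  [ 1  2/5  0  7/5  0  -4 ]
  [ 0    1  0   -4  0   0 ]
  [ 0    0  1    1  0  -3 ]
  [ 0    0  0    0  1   4 ]
r1 -> r1 − 2/5·r2
  [ 1  0  0   3  0  -4 ]
  [ 0  1  0  -4  0   0 ]
  [ 0  0  1   1  0  -3 ]
  [ 0  0  0   0  1   4 ]
The reduced form has 4 nonzero rows.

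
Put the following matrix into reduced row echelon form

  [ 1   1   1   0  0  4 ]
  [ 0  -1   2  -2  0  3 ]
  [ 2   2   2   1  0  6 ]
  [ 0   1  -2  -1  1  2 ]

r3 → r3 − 2·r1
r2 → -1·r2
r4 → r4 − r2
r4 → r4 + 3·r3
r2 → r2 − 2·r3
r1 → r1 − r2

[[1, 0, 3, 0, 0, 3], [0, 1, -2, 0, 0, 1], [0, 0, 0, 1, 0, -2], [0, 0, 0, 0, 1, -1]]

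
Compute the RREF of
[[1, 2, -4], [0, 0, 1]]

[[1, 2, 0], [0, 0, 1]]

Add 4 times ρ2 to ρ1.
  [ 1  2  0 ]
  [ 0  0  1 ]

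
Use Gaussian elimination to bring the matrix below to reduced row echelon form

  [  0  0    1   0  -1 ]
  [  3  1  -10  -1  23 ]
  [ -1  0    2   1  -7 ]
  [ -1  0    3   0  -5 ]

[[1, 0, 0, 0, 2], [0, 1, 0, 0, 4], [0, 0, 1, 0, -1], [0, 0, 0, 1, -3]]

R1 <-> R2
  [  3  1  -10  -1  23 ]
  [  0  0    1   0  -1 ]
  [ -1  0    2   1  -7 ]
  [ -1  0    3   0  -5 ]
R1 := 1/3·R1
  [  1  1/3  -10/3  -1/3  23/3 ]
  [  0    0      1     0    -1 ]
  [ -1    0      2     1    -7 ]
  [ -1    0      3     0    -5 ]
R3 := R3 + R1
  [  1  1/3  -10/3  -1/3  23/3 ]
  [  0    0      1     0    -1 ]
  [  0  1/3   -4/3   2/3   2/3 ]
  [ -1    0      3     0    -5 ]
R4 := R4 + R1
  [ 1  1/3  -10/3  -1/3  23/3 ]
  [ 0    0      1     0    -1 ]
  [ 0  1/3   -4/3   2/3   2/3 ]
  [ 0  1/3   -1/3  -1/3   8/3 ]
R2 <-> R3
  [ 1  1/3  -10/3  -1/3  23/3 ]
  [ 0  1/3   -4/3   2/3   2/3 ]
  [ 0    0      1     0    -1 ]
  [ 0  1/3   -1/3  -1/3   8/3 ]
R2 := 3·R2
  [ 1  1/3  -10/3  -1/3  23/3 ]
  [ 0    1     -4     2     2 ]
  [ 0    0      1     0    -1 ]
  [ 0  1/3   -1/3  -1/3   8/3 ]
R4 := R4 − 1/3·R2
  [ 1  1/3  -10/3  -1/3  23/3 ]
  [ 0    1     -4     2     2 ]
  [ 0    0      1     0    -1 ]
  [ 0    0      1    -1     2 ]
R4 := R4 − R3
  [ 1  1/3  -10/3  -1/3  23/3 ]
  [ 0    1     -4     2     2 ]
  [ 0    0      1     0    -1 ]
  [ 0    0      0    -1     3 ]
R4 := -1·R4
  [ 1  1/3  -10/3  -1/3  23/3 ]
  [ 0    1     -4     2     2 ]
  [ 0    0      1     0    -1 ]
  [ 0    0      0     1    -3 ]
R2 := R2 − 2·R4
  [ 1  1/3  -10/3  -1/3  23/3 ]
  [ 0    1     -4     0     8 ]
  [ 0    0      1     0    -1 ]
  [ 0    0      0     1    -3 ]
R1 := R1 + 1/3·R4
  [ 1  1/3  -10/3  0  20/3 ]
  [ 0    1     -4  0     8 ]
  [ 0    0      1  0    -1 ]
  [ 0    0      0  1    -3 ]
R2 := R2 + 4·R3
  [ 1  1/3  -10/3  0  20/3 ]
  [ 0    1      0  0     4 ]
  [ 0    0      1  0    -1 ]
  [ 0    0      0  1    -3 ]
R1 := R1 + 10/3·R3
  [ 1  1/3  0  0  10/3 ]
  [ 0    1  0  0     4 ]
  [ 0    0  1  0    -1 ]
  [ 0    0  0  1    -3 ]
R1 := R1 − 1/3·R2
  [ 1  0  0  0   2 ]
  [ 0  1  0  0   4 ]
  [ 0  0  1  0  -1 ]
  [ 0  0  0  1  -3 ]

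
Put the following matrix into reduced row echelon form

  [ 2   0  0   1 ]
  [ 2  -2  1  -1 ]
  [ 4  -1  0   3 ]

[[1, 0, 0, 1/2], [0, 1, 0, -1], [0, 0, 1, -4]]

R1 := 1/2·R1
  [ 1   0  0  1/2 ]
  [ 2  -2  1   -1 ]
  [ 4  -1  0    3 ]
R2 := R2 − 2·R1
  [ 1   0  0  1/2 ]
  [ 0  -2  1   -2 ]
  [ 4  -1  0    3 ]
R3 := R3 − 4·R1
  [ 1   0  0  1/2 ]
  [ 0  -2  1   -2 ]
  [ 0  -1  0    1 ]
R2 := -1/2·R2
  [ 1   0     0  1/2 ]
  [ 0   1  -1/2    1 ]
  [ 0  -1     0    1 ]
R3 := R3 + R2
  [ 1  0     0  1/2 ]
  [ 0  1  -1/2    1 ]
  [ 0  0  -1/2    2 ]
R3 := -2·R3
  [ 1  0     0  1/2 ]
  [ 0  1  -1/2    1 ]
  [ 0  0     1   -4 ]
R2 := R2 + 1/2·R3
  [ 1  0  0  1/2 ]
  [ 0  1  0   -1 ]
  [ 0  0  1   -4 ]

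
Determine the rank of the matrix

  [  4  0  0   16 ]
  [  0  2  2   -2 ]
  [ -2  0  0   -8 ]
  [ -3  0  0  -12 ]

ρ1 ← 1/4·ρ1
  [  1  0  0    4 ]
  [  0  2  2   -2 ]
  [ -2  0  0   -8 ]
  [ -3  0  0  -12 ]
ρ3 ← ρ3 + 2·ρ1
  [  1  0  0    4 ]
  [  0  2  2   -2 ]
  [  0  0  0    0 ]
  [ -3  0  0  -12 ]
ρ4 ← ρ4 + 3·ρ1
  [ 1  0  0   4 ]
  [ 0  2  2  -2 ]
  [ 0  0  0   0 ]
  [ 0  0  0   0 ]
ρ2 ← 1/2·ρ2
  [ 1  0  0   4 ]
  [ 0  1  1  -1 ]
  [ 0  0  0   0 ]
  [ 0  0  0   0 ]
The reduced form has 2 nonzero rows.

rank = 2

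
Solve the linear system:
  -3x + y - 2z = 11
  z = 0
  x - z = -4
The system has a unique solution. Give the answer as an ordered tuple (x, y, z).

Form the augmented matrix and row-reduce:
  [ -3  1  -2  |  11 ]
  [  0  0   1  |   0 ]
  [  1  0  -1  |  -4 ]
r1 → -1/3·r1
  [ 1  -1/3  2/3  |  -11/3 ]
  [ 0     0    1  |      0 ]
  [ 1     0   -1  |     -4 ]
r3 → r3 − r1
  [ 1  -1/3   2/3  |  -11/3 ]
  [ 0     0     1  |      0 ]
  [ 0   1/3  -5/3  |   -1/3 ]
r2 ↔ r3
  [ 1  -1/3   2/3  |  -11/3 ]
  [ 0   1/3  -5/3  |   -1/3 ]
  [ 0     0     1  |      0 ]
r2 → 3·r2
  [ 1  -1/3  2/3  |  -11/3 ]
  [ 0     1   -5  |     -1 ]
  [ 0     0    1  |      0 ]
r2 → r2 + 5·r3
  [ 1  -1/3  2/3  |  -11/3 ]
  [ 0     1    0  |     -1 ]
  [ 0     0    1  |      0 ]
r1 → r1 − 2/3·r3
  [ 1  -1/3  0  |  -11/3 ]
  [ 0     1  0  |     -1 ]
  [ 0     0  1  |      0 ]
r1 → r1 + 1/3·r2
  [ 1  0  0  |  -4 ]
  [ 0  1  0  |  -1 ]
  [ 0  0  1  |   0 ]
Reading off the last column: x = -4, y = -1, z = 0.

(-4, -1, 0)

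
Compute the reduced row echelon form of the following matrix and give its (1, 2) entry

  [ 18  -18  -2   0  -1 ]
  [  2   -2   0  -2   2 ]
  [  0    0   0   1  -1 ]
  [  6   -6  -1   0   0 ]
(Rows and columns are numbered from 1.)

R1 ← 1/18·R1
  [ 1  -1  -1/9   0  -1/18 ]
  [ 2  -2     0  -2      2 ]
  [ 0   0     0   1     -1 ]
  [ 6  -6    -1   0      0 ]
R2 ← R2 − 2·R1
  [ 1  -1  -1/9   0  -1/18 ]
  [ 0   0   2/9  -2   19/9 ]
  [ 0   0     0   1     -1 ]
  [ 6  -6    -1   0      0 ]
R4 ← R4 − 6·R1
  [ 1  -1  -1/9   0  -1/18 ]
  [ 0   0   2/9  -2   19/9 ]
  [ 0   0     0   1     -1 ]
  [ 0   0  -1/3   0    1/3 ]
R2 ← 9/2·R2
  [ 1  -1  -1/9   0  -1/18 ]
  [ 0   0     1  -9   19/2 ]
  [ 0   0     0   1     -1 ]
  [ 0   0  -1/3   0    1/3 ]
R4 ← R4 + 1/3·R2
  [ 1  -1  -1/9   0  -1/18 ]
  [ 0   0     1  -9   19/2 ]
  [ 0   0     0   1     -1 ]
  [ 0   0     0  -3    7/2 ]
R4 ← R4 + 3·R3
  [ 1  -1  -1/9   0  -1/18 ]
  [ 0   0     1  -9   19/2 ]
  [ 0   0     0   1     -1 ]
  [ 0   0     0   0    1/2 ]
R4 ← 2·R4
  [ 1  -1  -1/9   0  -1/18 ]
  [ 0   0     1  -9   19/2 ]
  [ 0   0     0   1     -1 ]
  [ 0   0     0   0      1 ]
R3 ← R3 + R4
  [ 1  -1  -1/9   0  -1/18 ]
  [ 0   0     1  -9   19/2 ]
  [ 0   0     0   1      0 ]
  [ 0   0     0   0      1 ]
R2 ← R2 − 19/2·R4
  [ 1  -1  -1/9   0  -1/18 ]
  [ 0   0     1  -9      0 ]
  [ 0   0     0   1      0 ]
  [ 0   0     0   0      1 ]
R1 ← R1 + 1/18·R4
  [ 1  -1  -1/9   0  0 ]
  [ 0   0     1  -9  0 ]
  [ 0   0     0   1  0 ]
  [ 0   0     0   0  1 ]
R2 ← R2 + 9·R3
  [ 1  -1  -1/9  0  0 ]
  [ 0   0     1  0  0 ]
  [ 0   0     0  1  0 ]
  [ 0   0     0  0  1 ]
R1 ← R1 + 1/9·R2
  [ 1  -1  0  0  0 ]
  [ 0   0  1  0  0 ]
  [ 0   0  0  1  0 ]
  [ 0   0  0  0  1 ]

-1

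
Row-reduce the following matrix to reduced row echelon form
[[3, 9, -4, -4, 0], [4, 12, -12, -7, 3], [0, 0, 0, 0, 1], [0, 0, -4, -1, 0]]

[[1, 3, 0, -1, 0], [0, 0, 1, 1/4, 0], [0, 0, 0, 0, 1], [0, 0, 0, 0, 0]]

r1 → 1/3·r1
  [ 1   3  -4/3  -4/3  0 ]
  [ 4  12   -12    -7  3 ]
  [ 0   0     0     0  1 ]
  [ 0   0    -4    -1  0 ]
r2 → r2 − 4·r1
  [ 1  3   -4/3  -4/3  0 ]
  [ 0  0  -20/3  -5/3  3 ]
  [ 0  0      0     0  1 ]
  [ 0  0     -4    -1  0 ]
r2 → -3/20·r2
  [ 1  3  -4/3  -4/3      0 ]
  [ 0  0     1   1/4  -9/20 ]
  [ 0  0     0     0      1 ]
  [ 0  0    -4    -1      0 ]
r4 → r4 + 4·r2
  [ 1  3  -4/3  -4/3      0 ]
  [ 0  0     1   1/4  -9/20 ]
  [ 0  0     0     0      1 ]
  [ 0  0     0     0   -9/5 ]
r4 → r4 + 9/5·r3
  [ 1  3  -4/3  -4/3      0 ]
  [ 0  0     1   1/4  -9/20 ]
  [ 0  0     0     0      1 ]
  [ 0  0     0     0      0 ]
r2 → r2 + 9/20·r3
  [ 1  3  -4/3  -4/3  0 ]
  [ 0  0     1   1/4  0 ]
  [ 0  0     0     0  1 ]
  [ 0  0     0     0  0 ]
r1 → r1 + 4/3·r2
  [ 1  3  0   -1  0 ]
  [ 0  0  1  1/4  0 ]
  [ 0  0  0    0  1 ]
  [ 0  0  0    0  0 ]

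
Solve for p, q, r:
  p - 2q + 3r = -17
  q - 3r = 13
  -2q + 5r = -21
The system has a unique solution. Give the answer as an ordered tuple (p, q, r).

(-6, -2, -5)

Form the augmented matrix and row-reduce:
  [ 1  -2   3  |  -17 ]
  [ 0   1  -3  |   13 ]
  [ 0  -2   5  |  -21 ]
Add 2 times r2 to r3.
  [ 1  -2   3  |  -17 ]
  [ 0   1  -3  |   13 ]
  [ 0   0  -1  |    5 ]
Multiply r3 by -1.
  [ 1  -2   3  |  -17 ]
  [ 0   1  -3  |   13 ]
  [ 0   0   1  |   -5 ]
Add 3 times r3 to r2.
  [ 1  -2  3  |  -17 ]
  [ 0   1  0  |   -2 ]
  [ 0   0  1  |   -5 ]
Subtract 3 times r3 from r1.
  [ 1  -2  0  |  -2 ]
  [ 0   1  0  |  -2 ]
  [ 0   0  1  |  -5 ]
Add 2 times r2 to r1.
  [ 1  0  0  |  -6 ]
  [ 0  1  0  |  -2 ]
  [ 0  0  1  |  -5 ]
Reading off the last column: p = -6, q = -2, r = -5.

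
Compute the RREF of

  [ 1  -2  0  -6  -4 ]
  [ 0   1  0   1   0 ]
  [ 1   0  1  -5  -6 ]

[[1, 0, 0, -4, -4], [0, 1, 0, 1, 0], [0, 0, 1, -1, -2]]

Subtract R1 from R3.
  [ 1  -2  0  -6  -4 ]
  [ 0   1  0   1   0 ]
  [ 0   2  1   1  -2 ]
Subtract 2 times R2 from R3.
  [ 1  -2  0  -6  -4 ]
  [ 0   1  0   1   0 ]
  [ 0   0  1  -1  -2 ]
Add 2 times R2 to R1.
  [ 1  0  0  -4  -4 ]
  [ 0  1  0   1   0 ]
  [ 0  0  1  -1  -2 ]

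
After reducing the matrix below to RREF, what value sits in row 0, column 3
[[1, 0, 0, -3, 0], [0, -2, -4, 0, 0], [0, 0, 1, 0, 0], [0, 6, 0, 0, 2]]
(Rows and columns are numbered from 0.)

-3

Multiply ρ2 by -1/2.
  [ 1  0  0  -3  0 ]
  [ 0  1  2   0  0 ]
  [ 0  0  1   0  0 ]
  [ 0  6  0   0  2 ]
Subtract 6 times ρ2 from ρ4.
  [ 1  0    0  -3  0 ]
  [ 0  1    2   0  0 ]
  [ 0  0    1   0  0 ]
  [ 0  0  -12   0  2 ]
Add 12 times ρ3 to ρ4.
  [ 1  0  0  -3  0 ]
  [ 0  1  2   0  0 ]
  [ 0  0  1   0  0 ]
  [ 0  0  0   0  2 ]
Multiply ρ4 by 1/2.
  [ 1  0  0  -3  0 ]
  [ 0  1  2   0  0 ]
  [ 0  0  1   0  0 ]
  [ 0  0  0   0  1 ]
Subtract 2 times ρ3 from ρ2.
  [ 1  0  0  -3  0 ]
  [ 0  1  0   0  0 ]
  [ 0  0  1   0  0 ]
  [ 0  0  0   0  1 ]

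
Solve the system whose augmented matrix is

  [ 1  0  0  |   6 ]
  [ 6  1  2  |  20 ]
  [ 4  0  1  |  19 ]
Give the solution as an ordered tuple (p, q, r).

(6, -6, -5)

Subtract 6 times R1 from R2.
Subtract 4 times R1 from R3.
Subtract 2 times R3 from R2.
Reading off the last column: p = 6, q = -6, r = -5.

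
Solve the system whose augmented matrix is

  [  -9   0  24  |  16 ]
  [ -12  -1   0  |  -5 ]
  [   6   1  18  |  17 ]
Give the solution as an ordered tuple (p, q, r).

(0, 5, 2/3)

Multiply ρ1 by -1/9.
  [   1   0  -8/3  |  -16/9 ]
  [ -12  -1     0  |     -5 ]
  [   6   1    18  |     17 ]
Add 12 times ρ1 to ρ2.
  [ 1   0  -8/3  |  -16/9 ]
  [ 0  -1   -32  |  -79/3 ]
  [ 6   1    18  |     17 ]
Subtract 6 times ρ1 from ρ3.
  [ 1   0  -8/3  |  -16/9 ]
  [ 0  -1   -32  |  -79/3 ]
  [ 0   1    34  |   83/3 ]
Multiply ρ2 by -1.
  [ 1  0  -8/3  |  -16/9 ]
  [ 0  1    32  |   79/3 ]
  [ 0  1    34  |   83/3 ]
Subtract ρ2 from ρ3.
  [ 1  0  -8/3  |  -16/9 ]
  [ 0  1    32  |   79/3 ]
  [ 0  0     2  |    4/3 ]
Multiply ρ3 by 1/2.
  [ 1  0  -8/3  |  -16/9 ]
  [ 0  1    32  |   79/3 ]
  [ 0  0     1  |    2/3 ]
Subtract 32 times ρ3 from ρ2.
  [ 1  0  -8/3  |  -16/9 ]
  [ 0  1     0  |      5 ]
  [ 0  0     1  |    2/3 ]
Add 8/3 times ρ3 to ρ1.
  [ 1  0  0  |    0 ]
  [ 0  1  0  |    5 ]
  [ 0  0  1  |  2/3 ]
Reading off the last column: p = 0, q = 5, r = 2/3.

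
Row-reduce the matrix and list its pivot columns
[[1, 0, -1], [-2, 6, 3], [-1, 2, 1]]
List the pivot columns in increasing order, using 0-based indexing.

0, 1, 2

ρ2 -> ρ2 + 2·ρ1
  [  1  0  -1 ]
  [  0  6   1 ]
  [ -1  2   1 ]
ρ3 -> ρ3 + ρ1
  [ 1  0  -1 ]
  [ 0  6   1 ]
  [ 0  2   0 ]
ρ2 -> 1/6·ρ2
  [ 1  0   -1 ]
  [ 0  1  1/6 ]
  [ 0  2    0 ]
ρ3 -> ρ3 − 2·ρ2
  [ 1  0    -1 ]
  [ 0  1   1/6 ]
  [ 0  0  -1/3 ]
ρ3 -> -3·ρ3
  [ 1  0   -1 ]
  [ 0  1  1/6 ]
  [ 0  0    1 ]
ρ2 -> ρ2 − 1/6·ρ3
  [ 1  0  -1 ]
  [ 0  1   0 ]
  [ 0  0   1 ]
ρ1 -> ρ1 + ρ3
  [ 1  0  0 ]
  [ 0  1  0 ]
  [ 0  0  1 ]
Pivot columns are the columns containing a leading 1.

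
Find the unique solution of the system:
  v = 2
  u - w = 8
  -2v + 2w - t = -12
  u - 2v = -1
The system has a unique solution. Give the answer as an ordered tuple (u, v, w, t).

Form the augmented matrix and row-reduce:
  [ 0   1   0   0  |    2 ]
  [ 1   0  -1   0  |    8 ]
  [ 0  -2   2  -1  |  -12 ]
  [ 1  -2   0   0  |   -1 ]
ρ1 <-> ρ2
ρ4 -> ρ4 − ρ1
ρ3 -> ρ3 + 2·ρ2
ρ4 -> ρ4 + 2·ρ2
ρ3 -> 1/2·ρ3
ρ4 -> ρ4 − ρ3
ρ4 -> 2·ρ4
ρ3 -> ρ3 + 1/2·ρ4
ρ1 -> ρ1 + ρ3
Reading off the last column: u = 3, v = 2, w = -5, t = -2.

(3, 2, -5, -2)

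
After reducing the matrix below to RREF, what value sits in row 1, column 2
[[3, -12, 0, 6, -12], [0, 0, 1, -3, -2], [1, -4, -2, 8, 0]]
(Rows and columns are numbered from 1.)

r1 ← 1/3·r1
  [ 1  -4   0   2  -4 ]
  [ 0   0   1  -3  -2 ]
  [ 1  -4  -2   8   0 ]
r3 ← r3 − r1
  [ 1  -4   0   2  -4 ]
  [ 0   0   1  -3  -2 ]
  [ 0   0  -2   6   4 ]
r3 ← r3 + 2·r2
  [ 1  -4  0   2  -4 ]
  [ 0   0  1  -3  -2 ]
  [ 0   0  0   0   0 ]

-4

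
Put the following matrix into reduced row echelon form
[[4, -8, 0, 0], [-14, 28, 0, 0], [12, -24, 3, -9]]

[[1, -2, 0, 0], [0, 0, 1, -3], [0, 0, 0, 0]]

r1 ← 1/4·r1
  [   1   -2  0   0 ]
  [ -14   28  0   0 ]
  [  12  -24  3  -9 ]
r2 ← r2 + 14·r1
  [  1   -2  0   0 ]
  [  0    0  0   0 ]
  [ 12  -24  3  -9 ]
r3 ← r3 − 12·r1
  [ 1  -2  0   0 ]
  [ 0   0  0   0 ]
  [ 0   0  3  -9 ]
r2 ↔ r3
  [ 1  -2  0   0 ]
  [ 0   0  3  -9 ]
  [ 0   0  0   0 ]
r2 ← 1/3·r2
  [ 1  -2  0   0 ]
  [ 0   0  1  -3 ]
  [ 0   0  0   0 ]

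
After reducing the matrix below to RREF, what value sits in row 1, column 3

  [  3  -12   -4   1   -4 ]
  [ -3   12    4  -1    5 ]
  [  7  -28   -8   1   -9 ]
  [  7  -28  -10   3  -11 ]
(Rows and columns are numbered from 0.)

-1

ρ1 := 1/3·ρ1
  [  1   -4  -4/3  1/3  -4/3 ]
  [ -3   12     4   -1     5 ]
  [  7  -28    -8    1    -9 ]
  [  7  -28   -10    3   -11 ]
ρ2 := ρ2 + 3·ρ1
  [ 1   -4  -4/3  1/3  -4/3 ]
  [ 0    0     0    0     1 ]
  [ 7  -28    -8    1    -9 ]
  [ 7  -28   -10    3   -11 ]
ρ3 := ρ3 − 7·ρ1
  [ 1   -4  -4/3   1/3  -4/3 ]
  [ 0    0     0     0     1 ]
  [ 0    0   4/3  -4/3   1/3 ]
  [ 7  -28   -10     3   -11 ]
ρ4 := ρ4 − 7·ρ1
  [ 1  -4  -4/3   1/3  -4/3 ]
  [ 0   0     0     0     1 ]
  [ 0   0   4/3  -4/3   1/3 ]
  [ 0   0  -2/3   2/3  -5/3 ]
ρ2 ↔ ρ3
  [ 1  -4  -4/3   1/3  -4/3 ]
  [ 0   0   4/3  -4/3   1/3 ]
  [ 0   0     0     0     1 ]
  [ 0   0  -2/3   2/3  -5/3 ]
ρ2 := 3/4·ρ2
  [ 1  -4  -4/3  1/3  -4/3 ]
  [ 0   0     1   -1   1/4 ]
  [ 0   0     0    0     1 ]
  [ 0   0  -2/3  2/3  -5/3 ]
ρ4 := ρ4 + 2/3·ρ2
  [ 1  -4  -4/3  1/3  -4/3 ]
  [ 0   0     1   -1   1/4 ]
  [ 0   0     0    0     1 ]
  [ 0   0     0    0  -3/2 ]
ρ4 := ρ4 + 3/2·ρ3
  [ 1  -4  -4/3  1/3  -4/3 ]
  [ 0   0     1   -1   1/4 ]
  [ 0   0     0    0     1 ]
  [ 0   0     0    0     0 ]
ρ2 := ρ2 − 1/4·ρ3
  [ 1  -4  -4/3  1/3  -4/3 ]
  [ 0   0     1   -1     0 ]
  [ 0   0     0    0     1 ]
  [ 0   0     0    0     0 ]
ρ1 := ρ1 + 4/3·ρ3
  [ 1  -4  -4/3  1/3  0 ]
  [ 0   0     1   -1  0 ]
  [ 0   0     0    0  1 ]
  [ 0   0     0    0  0 ]
ρ1 := ρ1 + 4/3·ρ2
  [ 1  -4  0  -1  0 ]
  [ 0   0  1  -1  0 ]
  [ 0   0  0   0  1 ]
  [ 0   0  0   0  0 ]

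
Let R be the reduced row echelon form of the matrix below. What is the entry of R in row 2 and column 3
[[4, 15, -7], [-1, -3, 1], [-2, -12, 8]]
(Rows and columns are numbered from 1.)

Multiply r1 by 1/4.
Add r1 to r2.
Add 2 times r1 to r3.
Multiply r2 by 4/3.
Add 9/2 times r2 to r3.
Subtract 15/4 times r2 from r1.

-1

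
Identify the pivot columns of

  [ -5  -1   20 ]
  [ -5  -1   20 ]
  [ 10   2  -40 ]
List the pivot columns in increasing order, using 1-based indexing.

1

R1 -> -1/5·R1
  [  1  1/5   -4 ]
  [ -5   -1   20 ]
  [ 10    2  -40 ]
R2 -> R2 + 5·R1
  [  1  1/5   -4 ]
  [  0    0    0 ]
  [ 10    2  -40 ]
R3 -> R3 − 10·R1
  [ 1  1/5  -4 ]
  [ 0    0   0 ]
  [ 0    0   0 ]
Pivot columns are the columns containing a leading 1.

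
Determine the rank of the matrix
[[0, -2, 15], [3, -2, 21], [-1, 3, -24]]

rank = 3

R1 <-> R2
  [  3  -2   21 ]
  [  0  -2   15 ]
  [ -1   3  -24 ]
R1 ← 1/3·R1
  [  1  -2/3    7 ]
  [  0    -2   15 ]
  [ -1     3  -24 ]
R3 ← R3 + R1
  [ 1  -2/3    7 ]
  [ 0    -2   15 ]
  [ 0   7/3  -17 ]
R2 ← -1/2·R2
  [ 1  -2/3      7 ]
  [ 0     1  -15/2 ]
  [ 0   7/3    -17 ]
R3 ← R3 − 7/3·R2
  [ 1  -2/3      7 ]
  [ 0     1  -15/2 ]
  [ 0     0    1/2 ]
R3 ← 2·R3
  [ 1  -2/3      7 ]
  [ 0     1  -15/2 ]
  [ 0     0      1 ]
R2 ← R2 + 15/2·R3
  [ 1  -2/3  7 ]
  [ 0     1  0 ]
  [ 0     0  1 ]
R1 ← R1 − 7·R3
  [ 1  -2/3  0 ]
  [ 0     1  0 ]
  [ 0     0  1 ]
R1 ← R1 + 2/3·R2
  [ 1  0  0 ]
  [ 0  1  0 ]
  [ 0  0  1 ]
The reduced form has 3 nonzero rows.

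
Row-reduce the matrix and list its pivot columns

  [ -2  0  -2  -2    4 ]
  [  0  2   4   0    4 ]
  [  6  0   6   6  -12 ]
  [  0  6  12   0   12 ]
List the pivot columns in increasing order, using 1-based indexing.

1, 2

Multiply ρ1 by -1/2.
  [ 1  0   1  1   -2 ]
  [ 0  2   4  0    4 ]
  [ 6  0   6  6  -12 ]
  [ 0  6  12  0   12 ]
Subtract 6 times ρ1 from ρ3.
  [ 1  0   1  1  -2 ]
  [ 0  2   4  0   4 ]
  [ 0  0   0  0   0 ]
  [ 0  6  12  0  12 ]
Multiply ρ2 by 1/2.
  [ 1  0   1  1  -2 ]
  [ 0  1   2  0   2 ]
  [ 0  0   0  0   0 ]
  [ 0  6  12  0  12 ]
Subtract 6 times ρ2 from ρ4.
  [ 1  0  1  1  -2 ]
  [ 0  1  2  0   2 ]
  [ 0  0  0  0   0 ]
  [ 0  0  0  0   0 ]
Pivot columns are the columns containing a leading 1.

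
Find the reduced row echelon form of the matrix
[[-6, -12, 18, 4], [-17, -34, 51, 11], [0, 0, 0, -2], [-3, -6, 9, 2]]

ρ1 := -1/6·ρ1
  [   1    2  -3  -2/3 ]
  [ -17  -34  51    11 ]
  [   0    0   0    -2 ]
  [  -3   -6   9     2 ]
ρ2 := ρ2 + 17·ρ1
  [  1   2  -3  -2/3 ]
  [  0   0   0  -1/3 ]
  [  0   0   0    -2 ]
  [ -3  -6   9     2 ]
ρ4 := ρ4 + 3·ρ1
  [ 1  2  -3  -2/3 ]
  [ 0  0   0  -1/3 ]
  [ 0  0   0    -2 ]
  [ 0  0   0     0 ]
ρ2 := -3·ρ2
  [ 1  2  -3  -2/3 ]
  [ 0  0   0     1 ]
  [ 0  0   0    -2 ]
  [ 0  0   0     0 ]
ρ3 := ρ3 + 2·ρ2
  [ 1  2  -3  -2/3 ]
  [ 0  0   0     1 ]
  [ 0  0   0     0 ]
  [ 0  0   0     0 ]
ρ1 := ρ1 + 2/3·ρ2
  [ 1  2  -3  0 ]
  [ 0  0   0  1 ]
  [ 0  0   0  0 ]
  [ 0  0   0  0 ]

[[1, 2, -3, 0], [0, 0, 0, 1], [0, 0, 0, 0], [0, 0, 0, 0]]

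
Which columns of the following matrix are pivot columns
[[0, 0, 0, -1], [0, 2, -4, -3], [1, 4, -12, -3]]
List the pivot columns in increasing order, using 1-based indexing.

1, 2, 4

r1 ↔ r3
  [ 1  4  -12  -3 ]
  [ 0  2   -4  -3 ]
  [ 0  0    0  -1 ]
r2 -> 1/2·r2
  [ 1  4  -12    -3 ]
  [ 0  1   -2  -3/2 ]
  [ 0  0    0    -1 ]
r3 -> -1·r3
  [ 1  4  -12    -3 ]
  [ 0  1   -2  -3/2 ]
  [ 0  0    0     1 ]
r2 -> r2 + 3/2·r3
  [ 1  4  -12  -3 ]
  [ 0  1   -2   0 ]
  [ 0  0    0   1 ]
r1 -> r1 + 3·r3
  [ 1  4  -12  0 ]
  [ 0  1   -2  0 ]
  [ 0  0    0  1 ]
r1 -> r1 − 4·r2
  [ 1  0  -4  0 ]
  [ 0  1  -2  0 ]
  [ 0  0   0  1 ]
Pivot columns are the columns containing a leading 1.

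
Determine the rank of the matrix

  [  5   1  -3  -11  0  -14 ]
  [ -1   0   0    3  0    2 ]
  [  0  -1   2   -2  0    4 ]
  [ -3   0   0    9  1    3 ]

Multiply R1 by 1/5.
  [  1  1/5  -3/5  -11/5  0  -14/5 ]
  [ -1    0     0      3  0      2 ]
  [  0   -1     2     -2  0      4 ]
  [ -3    0     0      9  1      3 ]
Add R1 to R2.
  [  1  1/5  -3/5  -11/5  0  -14/5 ]
  [  0  1/5  -3/5    4/5  0   -4/5 ]
  [  0   -1     2     -2  0      4 ]
  [ -3    0     0      9  1      3 ]
Add 3 times R1 to R4.
  [ 1  1/5  -3/5  -11/5  0  -14/5 ]
  [ 0  1/5  -3/5    4/5  0   -4/5 ]
  [ 0   -1     2     -2  0      4 ]
  [ 0  3/5  -9/5   12/5  1  -27/5 ]
Multiply R2 by 5.
  [ 1  1/5  -3/5  -11/5  0  -14/5 ]
  [ 0    1    -3      4  0     -4 ]
  [ 0   -1     2     -2  0      4 ]
  [ 0  3/5  -9/5   12/5  1  -27/5 ]
Add R2 to R3.
  [ 1  1/5  -3/5  -11/5  0  -14/5 ]
  [ 0    1    -3      4  0     -4 ]
  [ 0    0    -1      2  0      0 ]
  [ 0  3/5  -9/5   12/5  1  -27/5 ]
Subtract 3/5 times R2 from R4.
  [ 1  1/5  -3/5  -11/5  0  -14/5 ]
  [ 0    1    -3      4  0     -4 ]
  [ 0    0    -1      2  0      0 ]
  [ 0    0     0      0  1     -3 ]
Multiply R3 by -1.
  [ 1  1/5  -3/5  -11/5  0  -14/5 ]
  [ 0    1    -3      4  0     -4 ]
  [ 0    0     1     -2  0      0 ]
  [ 0    0     0      0  1     -3 ]
Add 3 times R3 to R2.
  [ 1  1/5  -3/5  -11/5  0  -14/5 ]
  [ 0    1     0     -2  0     -4 ]
  [ 0    0     1     -2  0      0 ]
  [ 0    0     0      0  1     -3 ]
Add 3/5 times R3 to R1.
  [ 1  1/5  0  -17/5  0  -14/5 ]
  [ 0    1  0     -2  0     -4 ]
  [ 0    0  1     -2  0      0 ]
  [ 0    0  0      0  1     -3 ]
Subtract 1/5 times R2 from R1.
  [ 1  0  0  -3  0  -2 ]
  [ 0  1  0  -2  0  -4 ]
  [ 0  0  1  -2  0   0 ]
  [ 0  0  0   0  1  -3 ]
The reduced form has 4 nonzero rows.

rank = 4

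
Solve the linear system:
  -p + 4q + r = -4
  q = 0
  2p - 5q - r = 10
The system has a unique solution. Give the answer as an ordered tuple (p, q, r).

Form the augmented matrix and row-reduce:
  [ -1   4   1  |  -4 ]
  [  0   1   0  |   0 ]
  [  2  -5  -1  |  10 ]
ρ1 → -1·ρ1
  [ 1  -4  -1  |   4 ]
  [ 0   1   0  |   0 ]
  [ 2  -5  -1  |  10 ]
ρ3 → ρ3 − 2·ρ1
  [ 1  -4  -1  |  4 ]
  [ 0   1   0  |  0 ]
  [ 0   3   1  |  2 ]
ρ3 → ρ3 − 3·ρ2
  [ 1  -4  -1  |  4 ]
  [ 0   1   0  |  0 ]
  [ 0   0   1  |  2 ]
ρ1 → ρ1 + ρ3
  [ 1  -4  0  |  6 ]
  [ 0   1  0  |  0 ]
  [ 0   0  1  |  2 ]
ρ1 → ρ1 + 4·ρ2
  [ 1  0  0  |  6 ]
  [ 0  1  0  |  0 ]
  [ 0  0  1  |  2 ]
Reading off the last column: p = 6, q = 0, r = 2.

(6, 0, 2)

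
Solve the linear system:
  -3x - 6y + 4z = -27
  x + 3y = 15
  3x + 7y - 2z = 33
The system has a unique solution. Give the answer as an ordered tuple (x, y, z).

Form the augmented matrix and row-reduce:
  [ -3  -6   4  |  -27 ]
  [  1   3   0  |   15 ]
  [  3   7  -2  |   33 ]
Multiply r1 by -1/3.
  [ 1  2  -4/3  |   9 ]
  [ 1  3     0  |  15 ]
  [ 3  7    -2  |  33 ]
Subtract r1 from r2.
  [ 1  2  -4/3  |   9 ]
  [ 0  1   4/3  |   6 ]
  [ 3  7    -2  |  33 ]
Subtract 3 times r1 from r3.
  [ 1  2  -4/3  |  9 ]
  [ 0  1   4/3  |  6 ]
  [ 0  1     2  |  6 ]
Subtract r2 from r3.
  [ 1  2  -4/3  |  9 ]
  [ 0  1   4/3  |  6 ]
  [ 0  0   2/3  |  0 ]
Multiply r3 by 3/2.
  [ 1  2  -4/3  |  9 ]
  [ 0  1   4/3  |  6 ]
  [ 0  0     1  |  0 ]
Subtract 4/3 times r3 from r2.
  [ 1  2  -4/3  |  9 ]
  [ 0  1     0  |  6 ]
  [ 0  0     1  |  0 ]
Add 4/3 times r3 to r1.
  [ 1  2  0  |  9 ]
  [ 0  1  0  |  6 ]
  [ 0  0  1  |  0 ]
Subtract 2 times r2 from r1.
  [ 1  0  0  |  -3 ]
  [ 0  1  0  |   6 ]
  [ 0  0  1  |   0 ]
Reading off the last column: x = -3, y = 6, z = 0.

(-3, 6, 0)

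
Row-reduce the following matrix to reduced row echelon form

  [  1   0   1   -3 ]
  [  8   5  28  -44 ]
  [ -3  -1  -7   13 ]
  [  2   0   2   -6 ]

[[1, 0, 1, -3], [0, 1, 4, -4], [0, 0, 0, 0], [0, 0, 0, 0]]

R2 → R2 − 8·R1
  [  1   0   1   -3 ]
  [  0   5  20  -20 ]
  [ -3  -1  -7   13 ]
  [  2   0   2   -6 ]
R3 → R3 + 3·R1
  [ 1   0   1   -3 ]
  [ 0   5  20  -20 ]
  [ 0  -1  -4    4 ]
  [ 2   0   2   -6 ]
R4 → R4 − 2·R1
  [ 1   0   1   -3 ]
  [ 0   5  20  -20 ]
  [ 0  -1  -4    4 ]
  [ 0   0   0    0 ]
R2 → 1/5·R2
  [ 1   0   1  -3 ]
  [ 0   1   4  -4 ]
  [ 0  -1  -4   4 ]
  [ 0   0   0   0 ]
R3 → R3 + R2
  [ 1  0  1  -3 ]
  [ 0  1  4  -4 ]
  [ 0  0  0   0 ]
  [ 0  0  0   0 ]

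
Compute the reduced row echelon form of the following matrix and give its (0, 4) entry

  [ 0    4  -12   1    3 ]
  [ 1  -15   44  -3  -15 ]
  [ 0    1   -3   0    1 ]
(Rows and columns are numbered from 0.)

-3

ρ1 <=> ρ2
  [ 1  -15   44  -3  -15 ]
  [ 0    4  -12   1    3 ]
  [ 0    1   -3   0    1 ]
ρ2 := 1/4·ρ2
  [ 1  -15  44   -3  -15 ]
  [ 0    1  -3  1/4  3/4 ]
  [ 0    1  -3    0    1 ]
ρ3 := ρ3 − ρ2
  [ 1  -15  44    -3  -15 ]
  [ 0    1  -3   1/4  3/4 ]
  [ 0    0   0  -1/4  1/4 ]
ρ3 := -4·ρ3
  [ 1  -15  44   -3  -15 ]
  [ 0    1  -3  1/4  3/4 ]
  [ 0    0   0    1   -1 ]
ρ2 := ρ2 − 1/4·ρ3
  [ 1  -15  44  -3  -15 ]
  [ 0    1  -3   0    1 ]
  [ 0    0   0   1   -1 ]
ρ1 := ρ1 + 3·ρ3
  [ 1  -15  44  0  -18 ]
  [ 0    1  -3  0    1 ]
  [ 0    0   0  1   -1 ]
ρ1 := ρ1 + 15·ρ2
  [ 1  0  -1  0  -3 ]
  [ 0  1  -3  0   1 ]
  [ 0  0   0  1  -1 ]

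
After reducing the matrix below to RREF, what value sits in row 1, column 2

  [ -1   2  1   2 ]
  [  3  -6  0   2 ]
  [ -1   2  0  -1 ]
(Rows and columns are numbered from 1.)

ρ1 → -1·ρ1
  [  1  -2  -1  -2 ]
  [  3  -6   0   2 ]
  [ -1   2   0  -1 ]
ρ2 → ρ2 − 3·ρ1
  [  1  -2  -1  -2 ]
  [  0   0   3   8 ]
  [ -1   2   0  -1 ]
ρ3 → ρ3 + ρ1
  [ 1  -2  -1  -2 ]
  [ 0   0   3   8 ]
  [ 0   0  -1  -3 ]
ρ2 → 1/3·ρ2
  [ 1  -2  -1   -2 ]
  [ 0   0   1  8/3 ]
  [ 0   0  -1   -3 ]
ρ3 → ρ3 + ρ2
  [ 1  -2  -1    -2 ]
  [ 0   0   1   8/3 ]
  [ 0   0   0  -1/3 ]
ρ3 → -3·ρ3
  [ 1  -2  -1   -2 ]
  [ 0   0   1  8/3 ]
  [ 0   0   0    1 ]
ρ2 → ρ2 − 8/3·ρ3
  [ 1  -2  -1  -2 ]
  [ 0   0   1   0 ]
  [ 0   0   0   1 ]
ρ1 → ρ1 + 2·ρ3
  [ 1  -2  -1  0 ]
  [ 0   0   1  0 ]
  [ 0   0   0  1 ]
ρ1 → ρ1 + ρ2
  [ 1  -2  0  0 ]
  [ 0   0  1  0 ]
  [ 0   0  0  1 ]

-2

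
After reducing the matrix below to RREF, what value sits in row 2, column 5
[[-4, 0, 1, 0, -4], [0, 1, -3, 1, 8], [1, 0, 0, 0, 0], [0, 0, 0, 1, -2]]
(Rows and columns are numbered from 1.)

-2

R1 -> -1/4·R1
  [ 1  0  -1/4  0   1 ]
  [ 0  1    -3  1   8 ]
  [ 1  0     0  0   0 ]
  [ 0  0     0  1  -2 ]
R3 -> R3 − R1
  [ 1  0  -1/4  0   1 ]
  [ 0  1    -3  1   8 ]
  [ 0  0   1/4  0  -1 ]
  [ 0  0     0  1  -2 ]
R3 -> 4·R3
  [ 1  0  -1/4  0   1 ]
  [ 0  1    -3  1   8 ]
  [ 0  0     1  0  -4 ]
  [ 0  0     0  1  -2 ]
R2 -> R2 − R4
  [ 1  0  -1/4  0   1 ]
  [ 0  1    -3  0  10 ]
  [ 0  0     1  0  -4 ]
  [ 0  0     0  1  -2 ]
R2 -> R2 + 3·R3
  [ 1  0  -1/4  0   1 ]
  [ 0  1     0  0  -2 ]
  [ 0  0     1  0  -4 ]
  [ 0  0     0  1  -2 ]
R1 -> R1 + 1/4·R3
  [ 1  0  0  0   0 ]
  [ 0  1  0  0  -2 ]
  [ 0  0  1  0  -4 ]
  [ 0  0  0  1  -2 ]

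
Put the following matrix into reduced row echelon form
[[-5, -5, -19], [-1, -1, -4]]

[[1, 1, 0], [0, 0, 1]]

Multiply ρ1 by -1/5.
  [  1   1  19/5 ]
  [ -1  -1    -4 ]
Add ρ1 to ρ2.
  [ 1  1  19/5 ]
  [ 0  0  -1/5 ]
Multiply ρ2 by -5.
  [ 1  1  19/5 ]
  [ 0  0     1 ]
Subtract 19/5 times ρ2 from ρ1.
  [ 1  1  0 ]
  [ 0  0  1 ]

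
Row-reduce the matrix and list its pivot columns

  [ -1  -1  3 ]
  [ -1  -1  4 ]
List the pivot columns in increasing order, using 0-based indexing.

r1 -> -1·r1
r2 -> r2 + r1
r1 -> r1 + 3·r2
Pivot columns are the columns containing a leading 1.

0, 2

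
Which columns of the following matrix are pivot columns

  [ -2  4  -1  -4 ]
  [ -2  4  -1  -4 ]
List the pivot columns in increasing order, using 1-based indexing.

ρ1 -> -1/2·ρ1
  [  1  -2  1/2   2 ]
  [ -2   4   -1  -4 ]
ρ2 -> ρ2 + 2·ρ1
  [ 1  -2  1/2  2 ]
  [ 0   0    0  0 ]
Pivot columns are the columns containing a leading 1.

1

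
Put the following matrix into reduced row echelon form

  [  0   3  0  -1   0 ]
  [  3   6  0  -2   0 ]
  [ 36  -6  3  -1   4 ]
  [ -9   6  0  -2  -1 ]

[[1, 0, 0, 0, 0], [0, 1, 0, -1/3, 0], [0, 0, 1, -1, 0], [0, 0, 0, 0, 1]]

Swap R1 and R2.
  [  3   6  0  -2   0 ]
  [  0   3  0  -1   0 ]
  [ 36  -6  3  -1   4 ]
  [ -9   6  0  -2  -1 ]
Multiply R1 by 1/3.
  [  1   2  0  -2/3   0 ]
  [  0   3  0    -1   0 ]
  [ 36  -6  3    -1   4 ]
  [ -9   6  0    -2  -1 ]
Subtract 36 times R1 from R3.
  [  1    2  0  -2/3   0 ]
  [  0    3  0    -1   0 ]
  [  0  -78  3    23   4 ]
  [ -9    6  0    -2  -1 ]
Add 9 times R1 to R4.
  [ 1    2  0  -2/3   0 ]
  [ 0    3  0    -1   0 ]
  [ 0  -78  3    23   4 ]
  [ 0   24  0    -8  -1 ]
Multiply R2 by 1/3.
  [ 1    2  0  -2/3   0 ]
  [ 0    1  0  -1/3   0 ]
  [ 0  -78  3    23   4 ]
  [ 0   24  0    -8  -1 ]
Add 78 times R2 to R3.
  [ 1   2  0  -2/3   0 ]
  [ 0   1  0  -1/3   0 ]
  [ 0   0  3    -3   4 ]
  [ 0  24  0    -8  -1 ]
Subtract 24 times R2 from R4.
  [ 1  2  0  -2/3   0 ]
  [ 0  1  0  -1/3   0 ]
  [ 0  0  3    -3   4 ]
  [ 0  0  0     0  -1 ]
Multiply R3 by 1/3.
  [ 1  2  0  -2/3    0 ]
  [ 0  1  0  -1/3    0 ]
  [ 0  0  1    -1  4/3 ]
  [ 0  0  0     0   -1 ]
Multiply R4 by -1.
  [ 1  2  0  -2/3    0 ]
  [ 0  1  0  -1/3    0 ]
  [ 0  0  1    -1  4/3 ]
  [ 0  0  0     0    1 ]
Subtract 4/3 times R4 from R3.
  [ 1  2  0  -2/3  0 ]
  [ 0  1  0  -1/3  0 ]
  [ 0  0  1    -1  0 ]
  [ 0  0  0     0  1 ]
Subtract 2 times R2 from R1.
  [ 1  0  0     0  0 ]
  [ 0  1  0  -1/3  0 ]
  [ 0  0  1    -1  0 ]
  [ 0  0  0     0  1 ]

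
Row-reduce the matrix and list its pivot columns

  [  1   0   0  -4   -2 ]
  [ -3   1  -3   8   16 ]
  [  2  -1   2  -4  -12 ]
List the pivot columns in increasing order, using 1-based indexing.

1, 2, 3

ρ2 -> ρ2 + 3·ρ1
ρ3 -> ρ3 − 2·ρ1
ρ3 -> ρ3 + ρ2
ρ3 -> -1·ρ3
ρ2 -> ρ2 + 3·ρ3
Pivot columns are the columns containing a leading 1.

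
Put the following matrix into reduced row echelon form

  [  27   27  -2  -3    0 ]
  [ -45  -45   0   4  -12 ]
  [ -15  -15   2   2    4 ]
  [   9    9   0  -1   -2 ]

R1 → 1/27·R1
  [   1    1  -2/27  -1/9    0 ]
  [ -45  -45      0     4  -12 ]
  [ -15  -15      2     2    4 ]
  [   9    9      0    -1   -2 ]
R2 → R2 + 45·R1
  [   1    1  -2/27  -1/9    0 ]
  [   0    0  -10/3    -1  -12 ]
  [ -15  -15      2     2    4 ]
  [   9    9      0    -1   -2 ]
R3 → R3 + 15·R1
  [ 1  1  -2/27  -1/9    0 ]
  [ 0  0  -10/3    -1  -12 ]
  [ 0  0    8/9   1/3    4 ]
  [ 9  9      0    -1   -2 ]
R4 → R4 − 9·R1
  [ 1  1  -2/27  -1/9    0 ]
  [ 0  0  -10/3    -1  -12 ]
  [ 0  0    8/9   1/3    4 ]
  [ 0  0    2/3     0   -2 ]
R2 → -3/10·R2
  [ 1  1  -2/27  -1/9     0 ]
  [ 0  0      1  3/10  18/5 ]
  [ 0  0    8/9   1/3     4 ]
  [ 0  0    2/3     0    -2 ]
R3 → R3 − 8/9·R2
  [ 1  1  -2/27  -1/9     0 ]
  [ 0  0      1  3/10  18/5 ]
  [ 0  0      0  1/15   4/5 ]
  [ 0  0    2/3     0    -2 ]
R4 → R4 − 2/3·R2
  [ 1  1  -2/27  -1/9      0 ]
  [ 0  0      1  3/10   18/5 ]
  [ 0  0      0  1/15    4/5 ]
  [ 0  0      0  -1/5  -22/5 ]
R3 → 15·R3
  [ 1  1  -2/27  -1/9      0 ]
  [ 0  0      1  3/10   18/5 ]
  [ 0  0      0     1     12 ]
  [ 0  0      0  -1/5  -22/5 ]
R4 → R4 + 1/5·R3
  [ 1  1  -2/27  -1/9     0 ]
  [ 0  0      1  3/10  18/5 ]
  [ 0  0      0     1    12 ]
  [ 0  0      0     0    -2 ]
R4 → -1/2·R4
  [ 1  1  -2/27  -1/9     0 ]
  [ 0  0      1  3/10  18/5 ]
  [ 0  0      0     1    12 ]
  [ 0  0      0     0     1 ]
R3 → R3 − 12·R4
  [ 1  1  -2/27  -1/9     0 ]
  [ 0  0      1  3/10  18/5 ]
  [ 0  0      0     1     0 ]
  [ 0  0      0     0     1 ]
R2 → R2 − 18/5·R4
  [ 1  1  -2/27  -1/9  0 ]
  [ 0  0      1  3/10  0 ]
  [ 0  0      0     1  0 ]
  [ 0  0      0     0  1 ]
R2 → R2 − 3/10·R3
  [ 1  1  -2/27  -1/9  0 ]
  [ 0  0      1     0  0 ]
  [ 0  0      0     1  0 ]
  [ 0  0      0     0  1 ]
R1 → R1 + 1/9·R3
  [ 1  1  -2/27  0  0 ]
  [ 0  0      1  0  0 ]
  [ 0  0      0  1  0 ]
  [ 0  0      0  0  1 ]
R1 → R1 + 2/27·R2
  [ 1  1  0  0  0 ]
  [ 0  0  1  0  0 ]
  [ 0  0  0  1  0 ]
  [ 0  0  0  0  1 ]

[[1, 1, 0, 0, 0], [0, 0, 1, 0, 0], [0, 0, 0, 1, 0], [0, 0, 0, 0, 1]]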